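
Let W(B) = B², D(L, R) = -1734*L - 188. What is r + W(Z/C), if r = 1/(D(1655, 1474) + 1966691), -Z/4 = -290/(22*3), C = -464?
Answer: 278571/194302768 ≈ 0.0014337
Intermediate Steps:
D(L, R) = -188 - 1734*L
Z = 580/33 (Z = -(-1160)/(22*3) = -(-1160)/66 = -4*(-145/33) = 580/33 ≈ 17.576)
r = -1/903267 (r = 1/((-188 - 1734*1655) + 1966691) = 1/((-188 - 2869770) + 1966691) = 1/(-2869958 + 1966691) = 1/(-903267) = -1/903267 ≈ -1.1071e-6)
r + W(Z/C) = -1/903267 + ((580/33)/(-464))² = -1/903267 + ((580/33)*(-1/464))² = -1/903267 + (-5/132)² = -1/903267 + 25/17424 = 278571/194302768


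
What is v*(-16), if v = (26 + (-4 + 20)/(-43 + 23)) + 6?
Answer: -2496/5 ≈ -499.20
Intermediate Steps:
v = 156/5 (v = (26 + 16/(-20)) + 6 = (26 + 16*(-1/20)) + 6 = (26 - ⅘) + 6 = 126/5 + 6 = 156/5 ≈ 31.200)
v*(-16) = (156/5)*(-16) = -2496/5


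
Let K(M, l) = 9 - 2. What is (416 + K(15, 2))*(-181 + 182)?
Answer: 423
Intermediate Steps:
K(M, l) = 7
(416 + K(15, 2))*(-181 + 182) = (416 + 7)*(-181 + 182) = 423*1 = 423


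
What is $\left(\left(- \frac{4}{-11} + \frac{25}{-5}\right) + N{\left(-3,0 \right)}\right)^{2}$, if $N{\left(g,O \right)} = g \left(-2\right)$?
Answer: $\frac{225}{121} \approx 1.8595$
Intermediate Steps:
$N{\left(g,O \right)} = - 2 g$
$\left(\left(- \frac{4}{-11} + \frac{25}{-5}\right) + N{\left(-3,0 \right)}\right)^{2} = \left(\left(- \frac{4}{-11} + \frac{25}{-5}\right) - -6\right)^{2} = \left(\left(\left(-4\right) \left(- \frac{1}{11}\right) + 25 \left(- \frac{1}{5}\right)\right) + 6\right)^{2} = \left(\left(\frac{4}{11} - 5\right) + 6\right)^{2} = \left(- \frac{51}{11} + 6\right)^{2} = \left(\frac{15}{11}\right)^{2} = \frac{225}{121}$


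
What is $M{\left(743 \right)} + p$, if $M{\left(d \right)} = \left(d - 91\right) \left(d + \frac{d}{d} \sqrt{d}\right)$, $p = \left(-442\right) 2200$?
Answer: $-487964 + 652 \sqrt{743} \approx -4.7019 \cdot 10^{5}$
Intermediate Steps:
$p = -972400$
$M{\left(d \right)} = \left(-91 + d\right) \left(d + \sqrt{d}\right)$ ($M{\left(d \right)} = \left(-91 + d\right) \left(d + 1 \sqrt{d}\right) = \left(-91 + d\right) \left(d + \sqrt{d}\right)$)
$M{\left(743 \right)} + p = \left(743^{2} + 743^{\frac{3}{2}} - 67613 - 91 \sqrt{743}\right) - 972400 = \left(552049 + 743 \sqrt{743} - 67613 - 91 \sqrt{743}\right) - 972400 = \left(484436 + 652 \sqrt{743}\right) - 972400 = -487964 + 652 \sqrt{743}$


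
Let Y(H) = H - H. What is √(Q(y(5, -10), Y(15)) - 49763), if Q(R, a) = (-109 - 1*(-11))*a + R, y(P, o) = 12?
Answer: I*√49751 ≈ 223.05*I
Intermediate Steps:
Y(H) = 0
Q(R, a) = R - 98*a (Q(R, a) = (-109 + 11)*a + R = -98*a + R = R - 98*a)
√(Q(y(5, -10), Y(15)) - 49763) = √((12 - 98*0) - 49763) = √((12 + 0) - 49763) = √(12 - 49763) = √(-49751) = I*√49751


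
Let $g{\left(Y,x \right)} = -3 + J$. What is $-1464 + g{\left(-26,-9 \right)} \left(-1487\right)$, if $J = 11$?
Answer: $-13360$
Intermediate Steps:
$g{\left(Y,x \right)} = 8$ ($g{\left(Y,x \right)} = -3 + 11 = 8$)
$-1464 + g{\left(-26,-9 \right)} \left(-1487\right) = -1464 + 8 \left(-1487\right) = -1464 - 11896 = -13360$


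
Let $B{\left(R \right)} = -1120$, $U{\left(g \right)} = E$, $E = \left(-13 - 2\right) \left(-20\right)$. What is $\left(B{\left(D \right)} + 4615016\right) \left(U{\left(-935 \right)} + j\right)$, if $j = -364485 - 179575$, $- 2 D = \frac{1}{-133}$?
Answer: $-2508852088960$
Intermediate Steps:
$D = \frac{1}{266}$ ($D = - \frac{1}{2 \left(-133\right)} = \left(- \frac{1}{2}\right) \left(- \frac{1}{133}\right) = \frac{1}{266} \approx 0.0037594$)
$E = 300$ ($E = \left(-15\right) \left(-20\right) = 300$)
$U{\left(g \right)} = 300$
$j = -544060$ ($j = -364485 - 179575 = -544060$)
$\left(B{\left(D \right)} + 4615016\right) \left(U{\left(-935 \right)} + j\right) = \left(-1120 + 4615016\right) \left(300 - 544060\right) = 4613896 \left(-543760\right) = -2508852088960$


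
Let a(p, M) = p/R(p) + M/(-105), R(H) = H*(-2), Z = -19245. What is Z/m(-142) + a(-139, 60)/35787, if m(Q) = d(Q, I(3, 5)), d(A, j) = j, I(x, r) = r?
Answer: -642806099/167006 ≈ -3849.0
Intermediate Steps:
R(H) = -2*H
a(p, M) = -½ - M/105 (a(p, M) = p/((-2*p)) + M/(-105) = p*(-1/(2*p)) + M*(-1/105) = -½ - M/105)
m(Q) = 5
Z/m(-142) + a(-139, 60)/35787 = -19245/5 + (-½ - 1/105*60)/35787 = -19245*⅕ + (-½ - 4/7)*(1/35787) = -3849 - 15/14*1/35787 = -3849 - 5/167006 = -642806099/167006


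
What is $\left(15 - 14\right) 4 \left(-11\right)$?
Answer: $-44$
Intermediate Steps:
$\left(15 - 14\right) 4 \left(-11\right) = 1 \left(-44\right) = -44$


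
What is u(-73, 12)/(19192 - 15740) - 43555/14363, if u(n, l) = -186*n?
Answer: 22334477/24790538 ≈ 0.90093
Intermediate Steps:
u(-73, 12)/(19192 - 15740) - 43555/14363 = (-186*(-73))/(19192 - 15740) - 43555/14363 = 13578/3452 - 43555*1/14363 = 13578*(1/3452) - 43555/14363 = 6789/1726 - 43555/14363 = 22334477/24790538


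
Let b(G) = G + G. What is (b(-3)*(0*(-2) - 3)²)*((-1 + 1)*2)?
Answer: 0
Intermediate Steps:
b(G) = 2*G
(b(-3)*(0*(-2) - 3)²)*((-1 + 1)*2) = ((2*(-3))*(0*(-2) - 3)²)*((-1 + 1)*2) = (-6*(0 - 3)²)*(0*2) = -6*(-3)²*0 = -6*9*0 = -54*0 = 0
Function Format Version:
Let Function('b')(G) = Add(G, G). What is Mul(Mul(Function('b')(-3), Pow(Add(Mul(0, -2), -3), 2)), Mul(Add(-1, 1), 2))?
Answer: 0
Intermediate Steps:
Function('b')(G) = Mul(2, G)
Mul(Mul(Function('b')(-3), Pow(Add(Mul(0, -2), -3), 2)), Mul(Add(-1, 1), 2)) = Mul(Mul(Mul(2, -3), Pow(Add(Mul(0, -2), -3), 2)), Mul(Add(-1, 1), 2)) = Mul(Mul(-6, Pow(Add(0, -3), 2)), Mul(0, 2)) = Mul(Mul(-6, Pow(-3, 2)), 0) = Mul(Mul(-6, 9), 0) = Mul(-54, 0) = 0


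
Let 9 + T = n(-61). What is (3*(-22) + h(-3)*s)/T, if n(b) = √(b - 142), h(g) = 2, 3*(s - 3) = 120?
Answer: -45/71 - 5*I*√203/71 ≈ -0.6338 - 1.0034*I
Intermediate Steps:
s = 43 (s = 3 + (⅓)*120 = 3 + 40 = 43)
n(b) = √(-142 + b)
T = -9 + I*√203 (T = -9 + √(-142 - 61) = -9 + √(-203) = -9 + I*√203 ≈ -9.0 + 14.248*I)
(3*(-22) + h(-3)*s)/T = (3*(-22) + 2*43)/(-9 + I*√203) = (-66 + 86)/(-9 + I*√203) = 20/(-9 + I*√203)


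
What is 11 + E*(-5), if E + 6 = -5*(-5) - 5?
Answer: -59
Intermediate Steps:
E = 14 (E = -6 + (-5*(-5) - 5) = -6 + (25 - 5) = -6 + 20 = 14)
11 + E*(-5) = 11 + 14*(-5) = 11 - 70 = -59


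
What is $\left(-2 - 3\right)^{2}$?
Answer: $25$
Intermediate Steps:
$\left(-2 - 3\right)^{2} = \left(-5\right)^{2} = 25$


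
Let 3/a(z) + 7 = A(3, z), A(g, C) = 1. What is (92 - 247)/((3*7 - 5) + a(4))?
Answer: -10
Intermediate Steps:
a(z) = -1/2 (a(z) = 3/(-7 + 1) = 3/(-6) = 3*(-1/6) = -1/2)
(92 - 247)/((3*7 - 5) + a(4)) = (92 - 247)/((3*7 - 5) - 1/2) = -155/((21 - 5) - 1/2) = -155/(16 - 1/2) = -155/31/2 = -155*2/31 = -10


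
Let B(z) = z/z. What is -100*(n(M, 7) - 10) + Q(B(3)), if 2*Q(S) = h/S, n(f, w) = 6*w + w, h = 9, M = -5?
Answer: -7791/2 ≈ -3895.5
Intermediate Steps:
B(z) = 1
n(f, w) = 7*w
Q(S) = 9/(2*S) (Q(S) = (9/S)/2 = 9/(2*S))
-100*(n(M, 7) - 10) + Q(B(3)) = -100*(7*7 - 10) + (9/2)/1 = -100*(49 - 10) + (9/2)*1 = -100*39 + 9/2 = -3900 + 9/2 = -7791/2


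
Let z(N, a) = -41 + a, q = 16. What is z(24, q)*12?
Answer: -300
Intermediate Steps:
z(24, q)*12 = (-41 + 16)*12 = -25*12 = -300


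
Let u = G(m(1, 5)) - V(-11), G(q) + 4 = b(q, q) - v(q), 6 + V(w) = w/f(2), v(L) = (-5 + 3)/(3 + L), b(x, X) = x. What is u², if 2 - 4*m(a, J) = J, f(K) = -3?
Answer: 3025/1296 ≈ 2.3341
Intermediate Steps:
m(a, J) = ½ - J/4
v(L) = -2/(3 + L)
V(w) = -6 - w/3 (V(w) = -6 + w/(-3) = -6 + w*(-⅓) = -6 - w/3)
G(q) = -4 + q + 2/(3 + q) (G(q) = -4 + (q - (-2)/(3 + q)) = -4 + (q + 2/(3 + q)) = -4 + q + 2/(3 + q))
u = -55/36 (u = (-10 + (½ - ¼*5)² - (½ - ¼*5))/(3 + (½ - ¼*5)) - (-6 - ⅓*(-11)) = (-10 + (½ - 5/4)² - (½ - 5/4))/(3 + (½ - 5/4)) - (-6 + 11/3) = (-10 + (-¾)² - 1*(-¾))/(3 - ¾) - 1*(-7/3) = (-10 + 9/16 + ¾)/(9/4) + 7/3 = (4/9)*(-139/16) + 7/3 = -139/36 + 7/3 = -55/36 ≈ -1.5278)
u² = (-55/36)² = 3025/1296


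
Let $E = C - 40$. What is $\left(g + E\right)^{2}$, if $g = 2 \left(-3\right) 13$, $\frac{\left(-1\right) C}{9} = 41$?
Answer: $237169$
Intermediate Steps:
$C = -369$ ($C = \left(-9\right) 41 = -369$)
$g = -78$ ($g = \left(-6\right) 13 = -78$)
$E = -409$ ($E = -369 - 40 = -409$)
$\left(g + E\right)^{2} = \left(-78 - 409\right)^{2} = \left(-487\right)^{2} = 237169$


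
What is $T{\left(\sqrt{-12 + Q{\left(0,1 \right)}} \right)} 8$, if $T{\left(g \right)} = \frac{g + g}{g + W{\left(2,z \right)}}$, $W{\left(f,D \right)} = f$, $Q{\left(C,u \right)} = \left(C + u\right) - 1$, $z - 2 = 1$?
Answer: $\frac{16 \sqrt{3}}{\sqrt{3} - i} \approx 12.0 + 6.9282 i$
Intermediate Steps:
$z = 3$ ($z = 2 + 1 = 3$)
$Q{\left(C,u \right)} = -1 + C + u$
$T{\left(g \right)} = \frac{2 g}{2 + g}$ ($T{\left(g \right)} = \frac{g + g}{g + 2} = \frac{2 g}{2 + g}$)
$T{\left(\sqrt{-12 + Q{\left(0,1 \right)}} \right)} 8 = \frac{2 \sqrt{-12 + \left(-1 + 0 + 1\right)}}{2 + \sqrt{-12 + \left(-1 + 0 + 1\right)}} 8 = \frac{2 \sqrt{-12 + 0}}{2 + \sqrt{-12 + 0}} \cdot 8 = \frac{2 \sqrt{-12}}{2 + \sqrt{-12}} \cdot 8 = \frac{2 \cdot 2 i \sqrt{3}}{2 + 2 i \sqrt{3}} \cdot 8 = \frac{4 i \sqrt{3}}{2 + 2 i \sqrt{3}} \cdot 8 = \frac{32 i \sqrt{3}}{2 + 2 i \sqrt{3}}$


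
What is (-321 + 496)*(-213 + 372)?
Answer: 27825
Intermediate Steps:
(-321 + 496)*(-213 + 372) = 175*159 = 27825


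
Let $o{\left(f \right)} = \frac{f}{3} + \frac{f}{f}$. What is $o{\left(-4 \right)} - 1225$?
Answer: $- \frac{3676}{3} \approx -1225.3$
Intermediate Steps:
$o{\left(f \right)} = 1 + \frac{f}{3}$ ($o{\left(f \right)} = f \frac{1}{3} + 1 = \frac{f}{3} + 1 = 1 + \frac{f}{3}$)
$o{\left(-4 \right)} - 1225 = \left(1 + \frac{1}{3} \left(-4\right)\right) - 1225 = \left(1 - \frac{4}{3}\right) - 1225 = - \frac{1}{3} - 1225 = - \frac{3676}{3}$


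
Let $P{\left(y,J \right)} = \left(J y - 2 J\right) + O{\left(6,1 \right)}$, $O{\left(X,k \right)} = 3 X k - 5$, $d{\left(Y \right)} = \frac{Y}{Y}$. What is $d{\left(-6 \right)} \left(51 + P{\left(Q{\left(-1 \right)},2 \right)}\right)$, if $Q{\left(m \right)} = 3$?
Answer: $66$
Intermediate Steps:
$d{\left(Y \right)} = 1$
$O{\left(X,k \right)} = -5 + 3 X k$ ($O{\left(X,k \right)} = 3 X k - 5 = -5 + 3 X k$)
$P{\left(y,J \right)} = 13 - 2 J + J y$ ($P{\left(y,J \right)} = \left(J y - 2 J\right) - \left(5 - 18\right) = \left(- 2 J + J y\right) + \left(-5 + 18\right) = \left(- 2 J + J y\right) + 13 = 13 - 2 J + J y$)
$d{\left(-6 \right)} \left(51 + P{\left(Q{\left(-1 \right)},2 \right)}\right) = 1 \left(51 + \left(13 - 4 + 2 \cdot 3\right)\right) = 1 \left(51 + \left(13 - 4 + 6\right)\right) = 1 \left(51 + 15\right) = 1 \cdot 66 = 66$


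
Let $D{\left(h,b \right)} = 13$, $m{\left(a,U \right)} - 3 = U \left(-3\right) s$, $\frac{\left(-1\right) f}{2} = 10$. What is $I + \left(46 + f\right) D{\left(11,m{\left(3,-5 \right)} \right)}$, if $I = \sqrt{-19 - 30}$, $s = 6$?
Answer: $338 + 7 i \approx 338.0 + 7.0 i$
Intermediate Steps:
$f = -20$ ($f = \left(-2\right) 10 = -20$)
$m{\left(a,U \right)} = 3 - 18 U$ ($m{\left(a,U \right)} = 3 + U \left(-3\right) 6 = 3 + - 3 U 6 = 3 - 18 U$)
$I = 7 i$ ($I = \sqrt{-49} = 7 i \approx 7.0 i$)
$I + \left(46 + f\right) D{\left(11,m{\left(3,-5 \right)} \right)} = 7 i + \left(46 - 20\right) 13 = 7 i + 26 \cdot 13 = 7 i + 338 = 338 + 7 i$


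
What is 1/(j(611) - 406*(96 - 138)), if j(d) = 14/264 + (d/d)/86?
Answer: 5676/96787519 ≈ 5.8644e-5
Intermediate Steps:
j(d) = 367/5676 (j(d) = 14*(1/264) + 1*(1/86) = 7/132 + 1/86 = 367/5676)
1/(j(611) - 406*(96 - 138)) = 1/(367/5676 - 406*(96 - 138)) = 1/(367/5676 - 406*(-42)) = 1/(367/5676 + 17052) = 1/(96787519/5676) = 5676/96787519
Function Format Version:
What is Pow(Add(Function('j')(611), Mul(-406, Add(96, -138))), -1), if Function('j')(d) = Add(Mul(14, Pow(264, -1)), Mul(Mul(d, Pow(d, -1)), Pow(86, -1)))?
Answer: Rational(5676, 96787519) ≈ 5.8644e-5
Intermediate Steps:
Function('j')(d) = Rational(367, 5676) (Function('j')(d) = Add(Mul(14, Rational(1, 264)), Mul(1, Rational(1, 86))) = Add(Rational(7, 132), Rational(1, 86)) = Rational(367, 5676))
Pow(Add(Function('j')(611), Mul(-406, Add(96, -138))), -1) = Pow(Add(Rational(367, 5676), Mul(-406, Add(96, -138))), -1) = Pow(Add(Rational(367, 5676), Mul(-406, -42)), -1) = Pow(Add(Rational(367, 5676), 17052), -1) = Pow(Rational(96787519, 5676), -1) = Rational(5676, 96787519)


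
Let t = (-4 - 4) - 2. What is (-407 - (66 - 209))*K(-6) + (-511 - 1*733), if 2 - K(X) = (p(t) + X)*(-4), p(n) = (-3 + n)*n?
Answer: -132716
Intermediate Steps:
t = -10 (t = -8 - 2 = -10)
p(n) = n*(-3 + n)
K(X) = 522 + 4*X (K(X) = 2 - (-10*(-3 - 10) + X)*(-4) = 2 - (-10*(-13) + X)*(-4) = 2 - (130 + X)*(-4) = 2 - (-520 - 4*X) = 2 + (520 + 4*X) = 522 + 4*X)
(-407 - (66 - 209))*K(-6) + (-511 - 1*733) = (-407 - (66 - 209))*(522 + 4*(-6)) + (-511 - 1*733) = (-407 - 1*(-143))*(522 - 24) + (-511 - 733) = (-407 + 143)*498 - 1244 = -264*498 - 1244 = -131472 - 1244 = -132716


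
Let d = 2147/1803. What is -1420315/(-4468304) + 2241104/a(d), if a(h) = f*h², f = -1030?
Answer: -16273321578810380647/10607524181565040 ≈ -1534.1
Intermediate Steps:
d = 2147/1803 (d = 2147*(1/1803) = 2147/1803 ≈ 1.1908)
a(h) = -1030*h²
-1420315/(-4468304) + 2241104/a(d) = -1420315/(-4468304) + 2241104/((-1030*(2147/1803)²)) = -1420315*(-1/4468304) + 2241104/((-1030*4609609/3250809)) = 1420315/4468304 + 2241104/(-4747897270/3250809) = 1420315/4468304 + 2241104*(-3250809/4747897270) = 1420315/4468304 - 3642700526568/2373948635 = -16273321578810380647/10607524181565040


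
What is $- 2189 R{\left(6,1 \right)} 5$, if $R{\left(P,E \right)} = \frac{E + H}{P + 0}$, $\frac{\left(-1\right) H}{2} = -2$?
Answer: $- \frac{54725}{6} \approx -9120.8$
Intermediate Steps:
$H = 4$ ($H = \left(-2\right) \left(-2\right) = 4$)
$R{\left(P,E \right)} = \frac{4 + E}{P}$ ($R{\left(P,E \right)} = \frac{E + 4}{P + 0} = \frac{4 + E}{P}$)
$- 2189 R{\left(6,1 \right)} 5 = - 2189 \frac{4 + 1}{6} \cdot 5 = - 2189 \cdot \frac{1}{6} \cdot 5 \cdot 5 = - 2189 \cdot \frac{5}{6} \cdot 5 = \left(-2189\right) \frac{25}{6} = - \frac{54725}{6}$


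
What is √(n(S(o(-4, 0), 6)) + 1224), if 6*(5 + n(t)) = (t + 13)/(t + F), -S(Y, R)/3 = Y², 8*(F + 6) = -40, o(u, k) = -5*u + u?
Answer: √26634139314/4674 ≈ 34.917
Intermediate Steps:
o(u, k) = -4*u
F = -11 (F = -6 + (⅛)*(-40) = -6 - 5 = -11)
S(Y, R) = -3*Y²
n(t) = -5 + (13 + t)/(6*(-11 + t)) (n(t) = -5 + ((t + 13)/(t - 11))/6 = -5 + ((13 + t)/(-11 + t))/6 = -5 + (13 + t)/(6*(-11 + t)))
√(n(S(o(-4, 0), 6)) + 1224) = √((343 - (-87)*(-4*(-4))²)/(6*(-11 - 3*(-4*(-4))²)) + 1224) = √((343 - (-87)*16²)/(6*(-11 - 3*16²)) + 1224) = √((343 - (-87)*256)/(6*(-11 - 3*256)) + 1224) = √((343 - 29*(-768))/(6*(-11 - 768)) + 1224) = √((⅙)*(343 + 22272)/(-779) + 1224) = √((⅙)*(-1/779)*22615 + 1224) = √(-22615/4674 + 1224) = √(5698361/4674) = √26634139314/4674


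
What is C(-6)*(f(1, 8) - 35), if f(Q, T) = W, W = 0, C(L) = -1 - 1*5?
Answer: 210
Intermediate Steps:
C(L) = -6 (C(L) = -1 - 5 = -6)
f(Q, T) = 0
C(-6)*(f(1, 8) - 35) = -6*(0 - 35) = -6*(-35) = 210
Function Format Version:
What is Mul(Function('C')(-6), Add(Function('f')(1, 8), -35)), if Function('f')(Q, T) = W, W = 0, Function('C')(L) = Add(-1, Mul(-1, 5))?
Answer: 210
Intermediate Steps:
Function('C')(L) = -6 (Function('C')(L) = Add(-1, -5) = -6)
Function('f')(Q, T) = 0
Mul(Function('C')(-6), Add(Function('f')(1, 8), -35)) = Mul(-6, Add(0, -35)) = Mul(-6, -35) = 210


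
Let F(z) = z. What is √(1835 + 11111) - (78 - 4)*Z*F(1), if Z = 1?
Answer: -74 + √12946 ≈ 39.781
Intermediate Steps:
√(1835 + 11111) - (78 - 4)*Z*F(1) = √(1835 + 11111) - (78 - 4)*1*1 = √12946 - 74 = -74 + √12946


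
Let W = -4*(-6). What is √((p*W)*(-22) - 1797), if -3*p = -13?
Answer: I*√4085 ≈ 63.914*I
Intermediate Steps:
p = 13/3 (p = -⅓*(-13) = 13/3 ≈ 4.3333)
W = 24
√((p*W)*(-22) - 1797) = √(((13/3)*24)*(-22) - 1797) = √(104*(-22) - 1797) = √(-2288 - 1797) = √(-4085) = I*√4085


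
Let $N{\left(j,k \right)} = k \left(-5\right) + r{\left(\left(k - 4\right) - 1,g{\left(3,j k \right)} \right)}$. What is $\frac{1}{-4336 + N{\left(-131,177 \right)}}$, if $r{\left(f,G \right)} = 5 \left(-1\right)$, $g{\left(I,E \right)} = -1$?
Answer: $- \frac{1}{5226} \approx -0.00019135$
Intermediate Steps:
$r{\left(f,G \right)} = -5$
$N{\left(j,k \right)} = -5 - 5 k$ ($N{\left(j,k \right)} = k \left(-5\right) - 5 = - 5 k - 5 = -5 - 5 k$)
$\frac{1}{-4336 + N{\left(-131,177 \right)}} = \frac{1}{-4336 - 890} = \frac{1}{-5226} = - \frac{1}{5226}$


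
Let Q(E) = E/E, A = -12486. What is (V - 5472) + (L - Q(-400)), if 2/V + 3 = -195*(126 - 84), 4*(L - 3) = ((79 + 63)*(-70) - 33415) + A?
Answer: -636768161/32772 ≈ -19430.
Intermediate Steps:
L = -55829/4 (L = 3 + (((79 + 63)*(-70) - 33415) - 12486)/4 = 3 + ((142*(-70) - 33415) - 12486)/4 = 3 + ((-9940 - 33415) - 12486)/4 = 3 + (-43355 - 12486)/4 = 3 + (1/4)*(-55841) = 3 - 55841/4 = -55829/4 ≈ -13957.)
Q(E) = 1
V = -2/8193 (V = 2/(-3 - 195*(126 - 84)) = 2/(-3 - 195*42) = 2/(-3 - 8190) = 2/(-8193) = 2*(-1/8193) = -2/8193 ≈ -0.00024411)
(V - 5472) + (L - Q(-400)) = (-2/8193 - 5472) + (-55829/4 - 1*1) = -44832098/8193 + (-55829/4 - 1) = -44832098/8193 - 55833/4 = -636768161/32772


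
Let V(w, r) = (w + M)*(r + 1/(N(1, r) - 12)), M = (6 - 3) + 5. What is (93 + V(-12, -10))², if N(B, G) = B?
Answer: 2152089/121 ≈ 17786.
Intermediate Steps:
M = 8 (M = 3 + 5 = 8)
V(w, r) = (8 + w)*(-1/11 + r) (V(w, r) = (w + 8)*(r + 1/(1 - 12)) = (8 + w)*(r + 1/(-11)) = (8 + w)*(r - 1/11) = (8 + w)*(-1/11 + r))
(93 + V(-12, -10))² = (93 + (-8/11 + 8*(-10) - 1/11*(-12) - 10*(-12)))² = (93 + (-8/11 - 80 + 12/11 + 120))² = (93 + 444/11)² = (1467/11)² = 2152089/121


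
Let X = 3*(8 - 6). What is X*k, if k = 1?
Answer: 6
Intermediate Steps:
X = 6 (X = 3*2 = 6)
X*k = 6*1 = 6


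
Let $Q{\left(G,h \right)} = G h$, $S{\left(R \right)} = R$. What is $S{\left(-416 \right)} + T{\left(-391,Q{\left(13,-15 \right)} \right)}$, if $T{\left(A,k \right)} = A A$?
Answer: $152465$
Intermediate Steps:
$T{\left(A,k \right)} = A^{2}$
$S{\left(-416 \right)} + T{\left(-391,Q{\left(13,-15 \right)} \right)} = -416 + \left(-391\right)^{2} = -416 + 152881 = 152465$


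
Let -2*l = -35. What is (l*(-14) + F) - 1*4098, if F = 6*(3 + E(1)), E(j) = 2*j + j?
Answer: -4307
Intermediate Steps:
l = 35/2 (l = -1/2*(-35) = 35/2 ≈ 17.500)
E(j) = 3*j
F = 36 (F = 6*(3 + 3*1) = 6*(3 + 3) = 6*6 = 36)
(l*(-14) + F) - 1*4098 = ((35/2)*(-14) + 36) - 1*4098 = (-245 + 36) - 4098 = -209 - 4098 = -4307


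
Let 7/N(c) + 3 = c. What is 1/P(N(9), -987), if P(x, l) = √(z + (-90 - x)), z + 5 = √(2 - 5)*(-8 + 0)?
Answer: √6/√(-577 - 48*I*√3) ≈ 0.0072528 + 0.10119*I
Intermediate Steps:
N(c) = 7/(-3 + c)
z = -5 - 8*I*√3 (z = -5 + √(2 - 5)*(-8 + 0) = -5 + √(-3)*(-8) = -5 + (I*√3)*(-8) = -5 - 8*I*√3 ≈ -5.0 - 13.856*I)
P(x, l) = √(-95 - x - 8*I*√3) (P(x, l) = √((-5 - 8*I*√3) + (-90 - x)) = √(-95 - x - 8*I*√3))
1/P(N(9), -987) = 1/(√(-95 - 7/(-3 + 9) - 8*I*√3)) = 1/(√(-95 - 7/6 - 8*I*√3)) = 1/(√(-577/6 - 8*I*√3)) = (-577/6 - 8*I*√3)^(-½)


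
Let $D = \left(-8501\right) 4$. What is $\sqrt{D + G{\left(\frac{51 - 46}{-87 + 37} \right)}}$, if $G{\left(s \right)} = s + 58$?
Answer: $\frac{i \sqrt{3394610}}{10} \approx 184.24 i$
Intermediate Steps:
$G{\left(s \right)} = 58 + s$
$D = -34004$
$\sqrt{D + G{\left(\frac{51 - 46}{-87 + 37} \right)}} = \sqrt{-34004 + \left(58 + \frac{51 - 46}{-87 + 37}\right)} = \sqrt{-34004 + \left(58 + \frac{5}{-50}\right)} = \sqrt{-34004 + \left(58 + 5 \left(- \frac{1}{50}\right)\right)} = \sqrt{-34004 + \left(58 - \frac{1}{10}\right)} = \sqrt{-34004 + \frac{579}{10}} = \sqrt{- \frac{339461}{10}} = \frac{i \sqrt{3394610}}{10}$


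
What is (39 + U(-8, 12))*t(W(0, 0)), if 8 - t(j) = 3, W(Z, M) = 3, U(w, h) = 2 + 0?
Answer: 205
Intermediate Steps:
U(w, h) = 2
t(j) = 5 (t(j) = 8 - 1*3 = 8 - 3 = 5)
(39 + U(-8, 12))*t(W(0, 0)) = (39 + 2)*5 = 41*5 = 205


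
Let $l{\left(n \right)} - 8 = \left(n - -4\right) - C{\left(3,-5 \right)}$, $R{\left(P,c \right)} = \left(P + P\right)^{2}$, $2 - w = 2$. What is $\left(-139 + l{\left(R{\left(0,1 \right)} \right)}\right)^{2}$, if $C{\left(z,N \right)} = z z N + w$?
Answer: $6724$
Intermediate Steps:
$w = 0$ ($w = 2 - 2 = 0$)
$C{\left(z,N \right)} = N z^{2}$ ($C{\left(z,N \right)} = z z N + 0 = z^{2} N + 0 = N z^{2} + 0 = N z^{2}$)
$R{\left(P,c \right)} = 4 P^{2}$ ($R{\left(P,c \right)} = \left(2 P\right)^{2} = 4 P^{2}$)
$l{\left(n \right)} = 57 + n$ ($l{\left(n \right)} = 8 - \left(-4 - 45 - n\right) = 8 + \left(\left(4 + n\right) - -45\right) = 8 + \left(\left(4 + n\right) + 45\right) = 8 + \left(49 + n\right) = 57 + n$)
$\left(-139 + l{\left(R{\left(0,1 \right)} \right)}\right)^{2} = \left(-139 + \left(57 + 4 \cdot 0^{2}\right)\right)^{2} = \left(-139 + \left(57 + 4 \cdot 0\right)\right)^{2} = \left(-139 + \left(57 + 0\right)\right)^{2} = \left(-139 + 57\right)^{2} = \left(-82\right)^{2} = 6724$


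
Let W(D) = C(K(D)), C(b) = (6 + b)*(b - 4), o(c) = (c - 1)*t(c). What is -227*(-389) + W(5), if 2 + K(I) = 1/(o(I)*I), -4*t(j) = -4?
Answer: 35311561/400 ≈ 88279.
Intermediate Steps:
t(j) = 1 (t(j) = -1/4*(-4) = 1)
o(c) = -1 + c (o(c) = (c - 1)*1 = (-1 + c)*1 = -1 + c)
K(I) = -2 + 1/(I*(-1 + I)) (K(I) = -2 + 1/((-1 + I)*I) = -2 + 1/(I*(-1 + I)))
C(b) = (-4 + b)*(6 + b) (C(b) = (6 + b)*(-4 + b) = (-4 + b)*(6 + b))
W(D) = -28 + (-2 + 1/(D*(-1 + D)))**2 + 2/(D*(-1 + D)) (W(D) = -24 + (-2 + 1/(D*(-1 + D)))**2 + 2*(-2 + 1/(D*(-1 + D))) = -24 + (-2 + 1/(D*(-1 + D)))**2 + (-4 + 2/(D*(-1 + D))) = -28 + (-2 + 1/(D*(-1 + D)))**2 + 2/(D*(-1 + D)))
-227*(-389) + W(5) = -227*(-389) + (1 - 26*5**2 - 24*5**4 + 2*5 + 48*5**3)/(5**2*(1 + 5**2 - 2*5)) = 88303 + (1 - 26*25 - 24*625 + 10 + 48*125)/(25*(1 + 25 - 10)) = 88303 + (1/25)*(1 - 650 - 15000 + 10 + 6000)/16 = 88303 + (1/25)*(1/16)*(-9639) = 88303 - 9639/400 = 35311561/400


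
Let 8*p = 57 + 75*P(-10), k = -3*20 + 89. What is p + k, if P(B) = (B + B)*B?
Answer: 15289/8 ≈ 1911.1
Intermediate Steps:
P(B) = 2*B² (P(B) = (2*B)*B = 2*B²)
k = 29 (k = -60 + 89 = 29)
p = 15057/8 (p = (57 + 75*(2*(-10)²))/8 = (57 + 75*(2*100))/8 = (57 + 75*200)/8 = (57 + 15000)/8 = (⅛)*15057 = 15057/8 ≈ 1882.1)
p + k = 15057/8 + 29 = 15289/8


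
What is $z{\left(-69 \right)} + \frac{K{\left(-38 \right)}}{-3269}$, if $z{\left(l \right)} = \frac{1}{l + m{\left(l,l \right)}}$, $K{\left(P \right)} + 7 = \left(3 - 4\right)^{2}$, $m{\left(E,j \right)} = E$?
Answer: $- \frac{2441}{451122} \approx -0.005411$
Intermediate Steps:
$K{\left(P \right)} = -6$ ($K{\left(P \right)} = -7 + \left(3 - 4\right)^{2} = -7 + \left(-1\right)^{2} = -7 + 1 = -6$)
$z{\left(l \right)} = \frac{1}{2 l}$ ($z{\left(l \right)} = \frac{1}{l + l} = \frac{1}{2 l}$)
$z{\left(-69 \right)} + \frac{K{\left(-38 \right)}}{-3269} = \frac{1}{2 \left(-69\right)} - \frac{6}{-3269} = \frac{1}{2} \left(- \frac{1}{69}\right) - - \frac{6}{3269} = - \frac{1}{138} + \frac{6}{3269} = - \frac{2441}{451122}$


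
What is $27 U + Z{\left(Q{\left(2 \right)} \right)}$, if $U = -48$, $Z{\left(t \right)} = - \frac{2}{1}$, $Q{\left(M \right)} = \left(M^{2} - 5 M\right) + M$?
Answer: $-1298$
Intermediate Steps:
$Q{\left(M \right)} = M^{2} - 4 M$
$Z{\left(t \right)} = -2$ ($Z{\left(t \right)} = \left(-2\right) 1 = -2$)
$27 U + Z{\left(Q{\left(2 \right)} \right)} = 27 \left(-48\right) - 2 = -1296 - 2 = -1298$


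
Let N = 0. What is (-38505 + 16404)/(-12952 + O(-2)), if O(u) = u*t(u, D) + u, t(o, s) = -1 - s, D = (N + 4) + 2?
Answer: 22101/12940 ≈ 1.7080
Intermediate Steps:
D = 6 (D = (0 + 4) + 2 = 4 + 2 = 6)
O(u) = -6*u (O(u) = u*(-1 - 1*6) + u = u*(-1 - 6) + u = u*(-7) + u = -7*u + u = -6*u)
(-38505 + 16404)/(-12952 + O(-2)) = (-38505 + 16404)/(-12952 - 6*(-2)) = -22101/(-12952 + 12) = -22101/(-12940) = -22101*(-1/12940) = 22101/12940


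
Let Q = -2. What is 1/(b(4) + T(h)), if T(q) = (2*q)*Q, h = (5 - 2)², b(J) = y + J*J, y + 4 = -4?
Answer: -1/28 ≈ -0.035714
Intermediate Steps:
y = -8 (y = -4 - 4 = -8)
b(J) = -8 + J² (b(J) = -8 + J*J = -8 + J²)
h = 9 (h = 3² = 9)
T(q) = -4*q (T(q) = (2*q)*(-2) = -4*q)
1/(b(4) + T(h)) = 1/((-8 + 4²) - 4*9) = 1/((-8 + 16) - 36) = 1/(8 - 36) = 1/(-28) = -1/28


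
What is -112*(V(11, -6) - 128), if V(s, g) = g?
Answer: 15008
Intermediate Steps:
-112*(V(11, -6) - 128) = -112*(-6 - 128) = -112*(-134) = 15008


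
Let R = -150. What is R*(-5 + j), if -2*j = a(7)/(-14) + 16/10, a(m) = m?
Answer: 1665/2 ≈ 832.50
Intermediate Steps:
j = -11/20 (j = -(7/(-14) + 16/10)/2 = -(7*(-1/14) + 16*(⅒))/2 = -(-½ + 8/5)/2 = -½*11/10 = -11/20 ≈ -0.55000)
R*(-5 + j) = -150*(-5 - 11/20) = -150*(-111/20) = 1665/2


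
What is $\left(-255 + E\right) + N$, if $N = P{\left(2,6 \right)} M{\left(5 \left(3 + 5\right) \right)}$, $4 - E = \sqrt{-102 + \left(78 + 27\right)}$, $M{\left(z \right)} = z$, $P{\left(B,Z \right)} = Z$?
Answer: $-11 - \sqrt{3} \approx -12.732$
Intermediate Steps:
$E = 4 - \sqrt{3}$ ($E = 4 - \sqrt{-102 + \left(78 + 27\right)} = 4 - \sqrt{-102 + 105} = 4 - \sqrt{3} \approx 2.2679$)
$N = 240$ ($N = 6 \cdot 5 \left(3 + 5\right) = 6 \cdot 5 \cdot 8 = 6 \cdot 40 = 240$)
$\left(-255 + E\right) + N = \left(-255 + \left(4 - \sqrt{3}\right)\right) + 240 = \left(-251 - \sqrt{3}\right) + 240 = -11 - \sqrt{3}$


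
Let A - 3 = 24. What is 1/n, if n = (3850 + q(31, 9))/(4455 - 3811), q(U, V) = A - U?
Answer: 322/1923 ≈ 0.16745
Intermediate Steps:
A = 27 (A = 3 + 24 = 27)
q(U, V) = 27 - U
n = 1923/322 (n = (3850 + (27 - 1*31))/(4455 - 3811) = (3850 + (27 - 31))/644 = (3850 - 4)*(1/644) = 3846*(1/644) = 1923/322 ≈ 5.9720)
1/n = 1/(1923/322) = 322/1923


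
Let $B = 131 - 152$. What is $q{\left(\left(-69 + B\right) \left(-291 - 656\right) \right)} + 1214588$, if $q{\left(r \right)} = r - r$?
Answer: $1214588$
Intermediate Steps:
$B = -21$ ($B = 131 - 152 = -21$)
$q{\left(r \right)} = 0$
$q{\left(\left(-69 + B\right) \left(-291 - 656\right) \right)} + 1214588 = 0 + 1214588 = 1214588$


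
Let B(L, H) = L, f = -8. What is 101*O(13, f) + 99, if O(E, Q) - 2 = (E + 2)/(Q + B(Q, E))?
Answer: 3301/16 ≈ 206.31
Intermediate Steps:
O(E, Q) = 2 + (2 + E)/(2*Q) (O(E, Q) = 2 + (E + 2)/(Q + Q) = 2 + (2 + E)/((2*Q)) = 2 + (2 + E)*(1/(2*Q)) = 2 + (2 + E)/(2*Q))
101*O(13, f) + 99 = 101*((1/2)*(2 + 13 + 4*(-8))/(-8)) + 99 = 101*((1/2)*(-1/8)*(2 + 13 - 32)) + 99 = 101*((1/2)*(-1/8)*(-17)) + 99 = 101*(17/16) + 99 = 1717/16 + 99 = 3301/16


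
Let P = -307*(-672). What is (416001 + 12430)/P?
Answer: 428431/206304 ≈ 2.0767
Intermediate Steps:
P = 206304
(416001 + 12430)/P = (416001 + 12430)/206304 = 428431*(1/206304) = 428431/206304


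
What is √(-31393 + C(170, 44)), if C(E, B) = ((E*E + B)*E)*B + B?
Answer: √216469771 ≈ 14713.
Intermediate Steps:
C(E, B) = B + B*E*(B + E²) (C(E, B) = ((E² + B)*E)*B + B = ((B + E²)*E)*B + B = (E*(B + E²))*B + B = B*E*(B + E²) + B = B + B*E*(B + E²))
√(-31393 + C(170, 44)) = √(-31393 + 44*(1 + 170³ + 44*170)) = √(-31393 + 44*(1 + 4913000 + 7480)) = √(-31393 + 44*4920481) = √(-31393 + 216501164) = √216469771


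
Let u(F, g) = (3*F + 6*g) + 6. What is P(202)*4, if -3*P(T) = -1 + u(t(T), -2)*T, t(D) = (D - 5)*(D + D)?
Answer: -192916460/3 ≈ -6.4305e+7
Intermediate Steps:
t(D) = 2*D*(-5 + D) (t(D) = (-5 + D)*(2*D) = 2*D*(-5 + D))
u(F, g) = 6 + 3*F + 6*g
P(T) = ⅓ - T*(-6 + 6*T*(-5 + T))/3 (P(T) = -(-1 + (6 + 3*(2*T*(-5 + T)) + 6*(-2))*T)/3 = -(-1 + (6 + 6*T*(-5 + T) - 12)*T)/3 = -(-1 + (-6 + 6*T*(-5 + T))*T)/3 = -(-1 + T*(-6 + 6*T*(-5 + T)))/3 = ⅓ - T*(-6 + 6*T*(-5 + T))/3)
P(202)*4 = (⅓ - 2*202*(-1 + 202*(-5 + 202)))*4 = (⅓ - 2*202*(-1 + 202*197))*4 = (⅓ - 2*202*(-1 + 39794))*4 = (⅓ - 2*202*39793)*4 = (⅓ - 16076372)*4 = -48229115/3*4 = -192916460/3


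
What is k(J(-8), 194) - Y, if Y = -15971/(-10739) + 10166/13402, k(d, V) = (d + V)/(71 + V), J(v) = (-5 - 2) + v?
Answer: -29944917139/19069940335 ≈ -1.5703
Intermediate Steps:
J(v) = -7 + v
k(d, V) = (V + d)/(71 + V)
Y = 161608008/71962039 (Y = -15971*(-1/10739) + 10166*(1/13402) = 15971/10739 + 5083/6701 = 161608008/71962039 ≈ 2.2457)
k(J(-8), 194) - Y = (194 + (-7 - 8))/(71 + 194) - 1*161608008/71962039 = (194 - 15)/265 - 161608008/71962039 = (1/265)*179 - 161608008/71962039 = 179/265 - 161608008/71962039 = -29944917139/19069940335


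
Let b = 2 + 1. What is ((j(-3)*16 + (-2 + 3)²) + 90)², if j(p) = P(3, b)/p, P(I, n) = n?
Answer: 5625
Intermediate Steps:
b = 3
j(p) = 3/p
((j(-3)*16 + (-2 + 3)²) + 90)² = (((3/(-3))*16 + (-2 + 3)²) + 90)² = (((3*(-⅓))*16 + 1²) + 90)² = ((-1*16 + 1) + 90)² = ((-16 + 1) + 90)² = (-15 + 90)² = 75² = 5625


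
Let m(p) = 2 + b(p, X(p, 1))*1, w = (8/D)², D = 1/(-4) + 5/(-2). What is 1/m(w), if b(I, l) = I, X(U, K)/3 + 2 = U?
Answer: 121/1266 ≈ 0.095577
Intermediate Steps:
X(U, K) = -6 + 3*U
D = -11/4 (D = 1*(-¼) + 5*(-½) = -¼ - 5/2 = -11/4 ≈ -2.7500)
w = 1024/121 (w = (8/(-11/4))² = (8*(-4/11))² = (-32/11)² = 1024/121 ≈ 8.4628)
m(p) = 2 + p (m(p) = 2 + p*1 = 2 + p)
1/m(w) = 1/(2 + 1024/121) = 1/(1266/121) = 121/1266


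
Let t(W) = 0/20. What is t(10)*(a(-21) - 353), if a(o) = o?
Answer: 0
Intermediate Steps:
t(W) = 0 (t(W) = 0*(1/20) = 0)
t(10)*(a(-21) - 353) = 0*(-21 - 353) = 0*(-374) = 0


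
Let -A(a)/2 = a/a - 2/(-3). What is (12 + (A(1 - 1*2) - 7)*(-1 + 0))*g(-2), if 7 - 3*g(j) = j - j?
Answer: 469/9 ≈ 52.111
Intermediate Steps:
g(j) = 7/3 (g(j) = 7/3 - (j - j)/3 = 7/3 - 1/3*0 = 7/3 + 0 = 7/3)
A(a) = -10/3 (A(a) = -2*(a/a - 2/(-3)) = -2*(1 - 2*(-1/3)) = -2*(1 + 2/3) = -2*5/3 = -10/3)
(12 + (A(1 - 1*2) - 7)*(-1 + 0))*g(-2) = (12 + (-10/3 - 7)*(-1 + 0))*(7/3) = (12 - 31/3*(-1))*(7/3) = (12 + 31/3)*(7/3) = (67/3)*(7/3) = 469/9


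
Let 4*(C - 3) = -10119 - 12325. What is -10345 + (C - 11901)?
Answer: -27854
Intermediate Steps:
C = -5608 (C = 3 + (-10119 - 12325)/4 = 3 + (1/4)*(-22444) = 3 - 5611 = -5608)
-10345 + (C - 11901) = -10345 + (-5608 - 11901) = -10345 - 17509 = -27854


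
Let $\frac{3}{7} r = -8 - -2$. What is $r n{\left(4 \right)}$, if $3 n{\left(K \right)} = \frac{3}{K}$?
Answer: $- \frac{7}{2} \approx -3.5$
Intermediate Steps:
$n{\left(K \right)} = \frac{1}{K}$ ($n{\left(K \right)} = \frac{3 \frac{1}{K}}{3} = \frac{1}{K}$)
$r = -14$ ($r = \frac{7 \left(-8 - -2\right)}{3} = \frac{7 \left(-8 + 2\right)}{3} = \frac{7}{3} \left(-6\right) = -14$)
$r n{\left(4 \right)} = - \frac{14}{4} = \left(-14\right) \frac{1}{4} = - \frac{7}{2}$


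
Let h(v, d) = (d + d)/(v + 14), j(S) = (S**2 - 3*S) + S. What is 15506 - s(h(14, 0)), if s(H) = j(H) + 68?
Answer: 15438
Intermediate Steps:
j(S) = S**2 - 2*S
h(v, d) = 2*d/(14 + v) (h(v, d) = (2*d)/(14 + v) = 2*d/(14 + v))
s(H) = 68 + H*(-2 + H) (s(H) = H*(-2 + H) + 68 = 68 + H*(-2 + H))
15506 - s(h(14, 0)) = 15506 - (68 + (2*0/(14 + 14))*(-2 + 2*0/(14 + 14))) = 15506 - (68 + (2*0/28)*(-2 + 2*0/28)) = 15506 - (68 + (2*0*(1/28))*(-2 + 2*0*(1/28))) = 15506 - (68 + 0*(-2 + 0)) = 15506 - (68 + 0*(-2)) = 15506 - (68 + 0) = 15506 - 1*68 = 15506 - 68 = 15438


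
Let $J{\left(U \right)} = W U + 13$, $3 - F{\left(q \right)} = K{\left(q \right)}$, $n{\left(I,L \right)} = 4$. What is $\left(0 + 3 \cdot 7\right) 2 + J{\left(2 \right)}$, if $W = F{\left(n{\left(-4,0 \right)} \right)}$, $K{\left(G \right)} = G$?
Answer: $53$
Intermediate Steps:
$F{\left(q \right)} = 3 - q$
$W = -1$ ($W = 3 - 4 = -1$)
$J{\left(U \right)} = 13 - U$ ($J{\left(U \right)} = - U + 13 = 13 - U$)
$\left(0 + 3 \cdot 7\right) 2 + J{\left(2 \right)} = \left(0 + 3 \cdot 7\right) 2 + \left(13 - 2\right) = \left(0 + 21\right) 2 + \left(13 - 2\right) = 21 \cdot 2 + 11 = 42 + 11 = 53$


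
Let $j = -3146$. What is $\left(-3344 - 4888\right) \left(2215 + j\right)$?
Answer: $7663992$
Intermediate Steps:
$\left(-3344 - 4888\right) \left(2215 + j\right) = \left(-3344 - 4888\right) \left(2215 - 3146\right) = \left(-8232\right) \left(-931\right) = 7663992$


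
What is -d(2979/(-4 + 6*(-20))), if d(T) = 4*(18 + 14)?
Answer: -128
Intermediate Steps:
d(T) = 128 (d(T) = 4*32 = 128)
-d(2979/(-4 + 6*(-20))) = -1*128 = -128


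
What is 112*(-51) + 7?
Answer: -5705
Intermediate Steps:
112*(-51) + 7 = -5712 + 7 = -5705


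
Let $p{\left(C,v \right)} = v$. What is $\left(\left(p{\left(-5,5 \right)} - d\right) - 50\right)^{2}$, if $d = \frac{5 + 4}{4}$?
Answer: $\frac{35721}{16} \approx 2232.6$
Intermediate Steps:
$d = \frac{9}{4}$ ($d = 9 \cdot \frac{1}{4} = \frac{9}{4} \approx 2.25$)
$\left(\left(p{\left(-5,5 \right)} - d\right) - 50\right)^{2} = \left(\left(5 - \frac{9}{4}\right) - 50\right)^{2} = \left(\frac{11}{4} - 50\right)^{2} = \left(- \frac{189}{4}\right)^{2} = \frac{35721}{16}$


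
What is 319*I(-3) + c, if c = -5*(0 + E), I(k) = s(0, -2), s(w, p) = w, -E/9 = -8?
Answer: -360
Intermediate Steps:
E = 72 (E = -9*(-8) = 72)
I(k) = 0
c = -360 (c = -5*(0 + 72) = -5*72 = -360)
319*I(-3) + c = 319*0 - 360 = 0 - 360 = -360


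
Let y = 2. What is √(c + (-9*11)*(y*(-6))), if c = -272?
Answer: 2*√229 ≈ 30.266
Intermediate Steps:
√(c + (-9*11)*(y*(-6))) = √(-272 + (-9*11)*(2*(-6))) = √(-272 - 99*(-12)) = √(-272 + 1188) = √916 = 2*√229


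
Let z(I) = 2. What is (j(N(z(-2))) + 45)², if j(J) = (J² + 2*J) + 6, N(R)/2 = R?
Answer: 5625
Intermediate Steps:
N(R) = 2*R
j(J) = 6 + J² + 2*J
(j(N(z(-2))) + 45)² = ((6 + (2*2)² + 2*(2*2)) + 45)² = ((6 + 4² + 2*4) + 45)² = ((6 + 16 + 8) + 45)² = (30 + 45)² = 75² = 5625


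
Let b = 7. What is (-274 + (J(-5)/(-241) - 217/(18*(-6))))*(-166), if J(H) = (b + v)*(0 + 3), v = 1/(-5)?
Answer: 2938854953/65070 ≈ 45165.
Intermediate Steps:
v = -⅕ ≈ -0.20000
J(H) = 102/5 (J(H) = (7 - ⅕)*(0 + 3) = (34/5)*3 = 102/5)
(-274 + (J(-5)/(-241) - 217/(18*(-6))))*(-166) = (-274 + ((102/5)/(-241) - 217/(18*(-6))))*(-166) = (-274 + ((102/5)*(-1/241) - 217/(-108)))*(-166) = (-274 + (-102/1205 - 217*(-1/108)))*(-166) = (-274 + (-102/1205 + 217/108))*(-166) = (-274 + 250469/130140)*(-166) = -35407891/130140*(-166) = 2938854953/65070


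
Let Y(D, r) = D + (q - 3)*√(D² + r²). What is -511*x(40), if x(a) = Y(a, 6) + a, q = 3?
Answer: -40880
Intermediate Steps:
Y(D, r) = D (Y(D, r) = D + (3 - 3)*√(D² + r²) = D + 0*√(D² + r²) = D + 0 = D)
x(a) = 2*a (x(a) = a + a = 2*a)
-511*x(40) = -1022*40 = -511*80 = -40880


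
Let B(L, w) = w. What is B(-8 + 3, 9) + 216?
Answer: 225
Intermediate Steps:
B(-8 + 3, 9) + 216 = 9 + 216 = 225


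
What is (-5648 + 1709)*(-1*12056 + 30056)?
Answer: -70902000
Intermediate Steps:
(-5648 + 1709)*(-1*12056 + 30056) = -3939*(-12056 + 30056) = -3939*18000 = -70902000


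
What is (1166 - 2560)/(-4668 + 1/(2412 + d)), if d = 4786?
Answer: 10034012/33600263 ≈ 0.29863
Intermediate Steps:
(1166 - 2560)/(-4668 + 1/(2412 + d)) = (1166 - 2560)/(-4668 + 1/(2412 + 4786)) = -1394/(-4668 + 1/7198) = -1394/(-33600263/7198) = -1394*(-7198/33600263) = 10034012/33600263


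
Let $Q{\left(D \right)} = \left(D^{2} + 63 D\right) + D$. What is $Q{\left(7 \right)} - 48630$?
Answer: $-48133$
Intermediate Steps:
$Q{\left(D \right)} = D^{2} + 64 D$
$Q{\left(7 \right)} - 48630 = 7 \left(64 + 7\right) - 48630 = 7 \cdot 71 - 48630 = 497 - 48630 = -48133$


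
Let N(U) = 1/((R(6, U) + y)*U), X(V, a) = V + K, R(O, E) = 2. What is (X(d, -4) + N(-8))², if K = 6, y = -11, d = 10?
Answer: 1329409/5184 ≈ 256.44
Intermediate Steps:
X(V, a) = 6 + V (X(V, a) = V + 6 = 6 + V)
N(U) = -1/(9*U) (N(U) = 1/((2 - 11)*U) = 1/((-9)*U) = -1/(9*U))
(X(d, -4) + N(-8))² = ((6 + 10) - ⅑/(-8))² = (16 - ⅑*(-⅛))² = (16 + 1/72)² = (1153/72)² = 1329409/5184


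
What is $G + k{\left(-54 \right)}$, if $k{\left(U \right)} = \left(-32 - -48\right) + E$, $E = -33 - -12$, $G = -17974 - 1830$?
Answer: $-19809$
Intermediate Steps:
$G = -19804$
$E = -21$ ($E = -33 + 12 = -21$)
$k{\left(U \right)} = -5$ ($k{\left(U \right)} = \left(-32 - -48\right) - 21 = \left(-32 + 48\right) - 21 = 16 - 21 = -5$)
$G + k{\left(-54 \right)} = -19804 - 5 = -19809$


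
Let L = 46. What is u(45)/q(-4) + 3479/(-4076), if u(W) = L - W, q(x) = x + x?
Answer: -7977/8152 ≈ -0.97853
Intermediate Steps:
q(x) = 2*x
u(W) = 46 - W
u(45)/q(-4) + 3479/(-4076) = (46 - 1*45)/((2*(-4))) + 3479/(-4076) = (46 - 45)/(-8) + 3479*(-1/4076) = 1*(-1/8) - 3479/4076 = -1/8 - 3479/4076 = -7977/8152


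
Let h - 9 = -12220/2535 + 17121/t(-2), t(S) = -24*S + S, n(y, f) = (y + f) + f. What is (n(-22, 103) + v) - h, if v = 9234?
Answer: 16220675/1794 ≈ 9041.6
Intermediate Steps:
n(y, f) = y + 2*f (n(y, f) = (f + y) + f = y + 2*f)
t(S) = -23*S
h = 675217/1794 (h = 9 + (-12220/2535 + 17121/((-23*(-2)))) = 9 + (-12220*1/2535 + 17121/46) = 9 + (-188/39 + 17121*(1/46)) = 9 + (-188/39 + 17121/46) = 9 + 659071/1794 = 675217/1794 ≈ 376.38)
(n(-22, 103) + v) - h = ((-22 + 2*103) + 9234) - 1*675217/1794 = ((-22 + 206) + 9234) - 675217/1794 = (184 + 9234) - 675217/1794 = 9418 - 675217/1794 = 16220675/1794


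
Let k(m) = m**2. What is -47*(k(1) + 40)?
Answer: -1927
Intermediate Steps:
-47*(k(1) + 40) = -47*(1**2 + 40) = -47*(1 + 40) = -47*41 = -1927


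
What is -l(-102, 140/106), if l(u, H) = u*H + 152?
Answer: -916/53 ≈ -17.283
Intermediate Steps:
l(u, H) = 152 + H*u (l(u, H) = H*u + 152 = 152 + H*u)
-l(-102, 140/106) = -(152 + (140/106)*(-102)) = -(152 + (140*(1/106))*(-102)) = -(152 + (70/53)*(-102)) = -(152 - 7140/53) = -1*916/53 = -916/53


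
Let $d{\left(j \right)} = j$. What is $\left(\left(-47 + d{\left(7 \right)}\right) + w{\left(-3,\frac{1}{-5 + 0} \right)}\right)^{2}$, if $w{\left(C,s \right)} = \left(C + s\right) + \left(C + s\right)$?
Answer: $\frac{53824}{25} \approx 2153.0$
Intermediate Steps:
$w{\left(C,s \right)} = 2 C + 2 s$
$\left(\left(-47 + d{\left(7 \right)}\right) + w{\left(-3,\frac{1}{-5 + 0} \right)}\right)^{2} = \left(\left(-47 + 7\right) + \left(2 \left(-3\right) + \frac{2}{-5 + 0}\right)\right)^{2} = \left(-40 - \left(6 - \frac{2}{-5}\right)\right)^{2} = \left(-40 + \left(-6 + 2 \left(- \frac{1}{5}\right)\right)\right)^{2} = \left(-40 - \frac{32}{5}\right)^{2} = \left(- \frac{232}{5}\right)^{2} = \frac{53824}{25}$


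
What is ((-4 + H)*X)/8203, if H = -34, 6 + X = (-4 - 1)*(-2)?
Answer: -152/8203 ≈ -0.018530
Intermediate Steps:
X = 4 (X = -6 + (-4 - 1)*(-2) = -6 - 5*(-2) = -6 + 10 = 4)
((-4 + H)*X)/8203 = ((-4 - 34)*4)/8203 = -38*4*(1/8203) = -152*1/8203 = -152/8203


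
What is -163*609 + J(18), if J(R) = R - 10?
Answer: -99259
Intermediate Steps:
J(R) = -10 + R
-163*609 + J(18) = -163*609 + (-10 + 18) = -99267 + 8 = -99259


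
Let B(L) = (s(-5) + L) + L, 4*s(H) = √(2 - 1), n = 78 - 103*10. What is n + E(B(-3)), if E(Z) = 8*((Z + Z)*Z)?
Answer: -423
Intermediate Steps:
n = -952 (n = 78 - 1030 = -952)
s(H) = ¼ (s(H) = √(2 - 1)/4 = √1/4 = (¼)*1 = ¼)
B(L) = ¼ + 2*L (B(L) = (¼ + L) + L = ¼ + 2*L)
E(Z) = 16*Z² (E(Z) = 8*((2*Z)*Z) = 8*(2*Z²) = 16*Z²)
n + E(B(-3)) = -952 + 16*(¼ + 2*(-3))² = -952 + 16*(¼ - 6)² = -952 + 16*(-23/4)² = -952 + 16*(529/16) = -952 + 529 = -423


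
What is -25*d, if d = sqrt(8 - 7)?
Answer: -25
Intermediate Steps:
d = 1 (d = sqrt(1) = 1)
-25*d = -25*1 = -25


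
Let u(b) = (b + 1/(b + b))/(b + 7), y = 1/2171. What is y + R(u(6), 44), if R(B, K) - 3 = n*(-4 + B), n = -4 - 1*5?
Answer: 23239/668 ≈ 34.789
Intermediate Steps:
y = 1/2171 ≈ 0.00046062
n = -9 (n = -4 - 5 = -9)
u(b) = (b + 1/(2*b))/(7 + b)
R(B, K) = 39 - 9*B (R(B, K) = 3 - 9*(-4 + B) = 3 + (36 - 9*B) = 39 - 9*B)
y + R(u(6), 44) = 1/2171 + (39 - 9*(½ + 6²)/(6*(7 + 6))) = 1/2171 + (39 - 3*(½ + 36)/(2*13)) = 1/2171 + (39 - 3*73/(2*13*2)) = 1/2171 + (39 - 9*73/156) = 1/2171 + (39 - 219/52) = 1/2171 + 1809/52 = 23239/668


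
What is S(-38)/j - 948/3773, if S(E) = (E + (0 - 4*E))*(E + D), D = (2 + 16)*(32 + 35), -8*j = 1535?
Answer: -4020515148/5791555 ≈ -694.20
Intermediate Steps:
j = -1535/8 (j = -1/8*1535 = -1535/8 ≈ -191.88)
D = 1206 (D = 18*67 = 1206)
S(E) = -3*E*(1206 + E) (S(E) = (E + (0 - 4*E))*(E + 1206) = (E - 4*E)*(1206 + E) = (-3*E)*(1206 + E) = -3*E*(1206 + E))
S(-38)/j - 948/3773 = (-3*(-38)*(1206 - 38))/(-1535/8) - 948/3773 = -3*(-38)*1168*(-8/1535) - 948*1/3773 = 133152*(-8/1535) - 948/3773 = -1065216/1535 - 948/3773 = -4020515148/5791555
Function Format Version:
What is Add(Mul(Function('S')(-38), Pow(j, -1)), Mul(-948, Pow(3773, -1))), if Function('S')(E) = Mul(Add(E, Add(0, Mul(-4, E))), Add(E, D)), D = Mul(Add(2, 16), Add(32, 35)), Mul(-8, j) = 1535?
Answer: Rational(-4020515148, 5791555) ≈ -694.20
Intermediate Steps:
j = Rational(-1535, 8) (j = Mul(Rational(-1, 8), 1535) = Rational(-1535, 8) ≈ -191.88)
D = 1206 (D = Mul(18, 67) = 1206)
Function('S')(E) = Mul(-3, E, Add(1206, E)) (Function('S')(E) = Mul(Add(E, Add(0, Mul(-4, E))), Add(E, 1206)) = Mul(Add(E, Mul(-4, E)), Add(1206, E)) = Mul(Mul(-3, E), Add(1206, E)) = Mul(-3, E, Add(1206, E)))
Add(Mul(Function('S')(-38), Pow(j, -1)), Mul(-948, Pow(3773, -1))) = Add(Mul(Mul(-3, -38, Add(1206, -38)), Pow(Rational(-1535, 8), -1)), Mul(-948, Pow(3773, -1))) = Add(Mul(Mul(-3, -38, 1168), Rational(-8, 1535)), Mul(-948, Rational(1, 3773))) = Add(Mul(133152, Rational(-8, 1535)), Rational(-948, 3773)) = Add(Rational(-1065216, 1535), Rational(-948, 3773)) = Rational(-4020515148, 5791555)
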